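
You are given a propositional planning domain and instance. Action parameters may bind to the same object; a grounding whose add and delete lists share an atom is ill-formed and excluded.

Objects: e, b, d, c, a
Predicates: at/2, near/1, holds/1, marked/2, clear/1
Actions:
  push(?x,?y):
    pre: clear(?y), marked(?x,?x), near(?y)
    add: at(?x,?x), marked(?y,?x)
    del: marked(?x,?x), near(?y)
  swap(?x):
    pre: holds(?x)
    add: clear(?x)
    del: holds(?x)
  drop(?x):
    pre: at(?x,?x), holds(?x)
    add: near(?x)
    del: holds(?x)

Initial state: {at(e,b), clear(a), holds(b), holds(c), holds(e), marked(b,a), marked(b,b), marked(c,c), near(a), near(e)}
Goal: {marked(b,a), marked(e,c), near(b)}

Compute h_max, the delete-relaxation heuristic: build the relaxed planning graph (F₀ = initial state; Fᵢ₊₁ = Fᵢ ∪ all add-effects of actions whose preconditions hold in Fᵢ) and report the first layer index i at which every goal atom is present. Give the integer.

F0 = init (10 atoms)
F1 = F0 ∪ {at(b,b), at(c,c), clear(b), clear(c), clear(e), marked(a,b), marked(a,c)}  (17 atoms)
F2 = F1 ∪ {marked(e,b), marked(e,c), near(b), near(c)}  (21 atoms)
goal ⊆ F2  ⇒  h_max = 2

2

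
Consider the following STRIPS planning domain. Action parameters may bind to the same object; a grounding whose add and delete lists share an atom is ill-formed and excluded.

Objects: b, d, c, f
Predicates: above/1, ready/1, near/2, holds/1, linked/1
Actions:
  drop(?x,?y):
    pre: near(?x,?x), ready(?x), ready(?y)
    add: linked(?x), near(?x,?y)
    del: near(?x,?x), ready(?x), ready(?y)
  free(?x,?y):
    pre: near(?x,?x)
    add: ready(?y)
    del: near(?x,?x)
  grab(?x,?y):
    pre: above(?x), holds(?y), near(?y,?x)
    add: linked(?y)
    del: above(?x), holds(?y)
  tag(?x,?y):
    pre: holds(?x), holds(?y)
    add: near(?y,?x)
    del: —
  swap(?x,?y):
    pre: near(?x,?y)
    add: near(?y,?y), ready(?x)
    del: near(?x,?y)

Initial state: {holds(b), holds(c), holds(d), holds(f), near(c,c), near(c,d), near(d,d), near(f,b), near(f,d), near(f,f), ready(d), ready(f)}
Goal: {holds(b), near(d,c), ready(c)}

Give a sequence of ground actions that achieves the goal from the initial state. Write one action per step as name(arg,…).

free(d,c); tag(c,d)

1. free(d,c)  →  {holds(b), holds(c), holds(d), holds(f), near(c,c), near(c,d), near(f,b), near(f,d), near(f,f), ready(c), ready(d), ready(f)}
2. tag(c,d)  →  {holds(b), holds(c), holds(d), holds(f), near(c,c), near(c,d), near(d,c), near(f,b), near(f,d), near(f,f), ready(c), ready(d), ready(f)}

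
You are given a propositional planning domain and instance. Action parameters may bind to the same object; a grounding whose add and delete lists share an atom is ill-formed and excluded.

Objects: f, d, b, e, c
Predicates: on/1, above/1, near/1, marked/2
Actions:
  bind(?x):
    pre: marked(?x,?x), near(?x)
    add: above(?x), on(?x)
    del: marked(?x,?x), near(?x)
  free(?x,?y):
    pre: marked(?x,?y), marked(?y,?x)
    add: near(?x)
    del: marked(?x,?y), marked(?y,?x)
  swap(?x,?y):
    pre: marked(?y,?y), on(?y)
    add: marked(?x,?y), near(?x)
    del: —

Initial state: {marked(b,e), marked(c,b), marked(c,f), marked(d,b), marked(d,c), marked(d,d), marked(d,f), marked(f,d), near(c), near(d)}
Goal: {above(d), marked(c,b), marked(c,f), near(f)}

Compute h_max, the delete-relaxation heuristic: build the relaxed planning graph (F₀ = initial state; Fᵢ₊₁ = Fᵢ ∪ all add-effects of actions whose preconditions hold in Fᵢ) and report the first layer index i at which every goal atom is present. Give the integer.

1

F0 = init (10 atoms)
F1 = F0 ∪ {above(d), near(f), on(d)}  (13 atoms)
goal ⊆ F1  ⇒  h_max = 1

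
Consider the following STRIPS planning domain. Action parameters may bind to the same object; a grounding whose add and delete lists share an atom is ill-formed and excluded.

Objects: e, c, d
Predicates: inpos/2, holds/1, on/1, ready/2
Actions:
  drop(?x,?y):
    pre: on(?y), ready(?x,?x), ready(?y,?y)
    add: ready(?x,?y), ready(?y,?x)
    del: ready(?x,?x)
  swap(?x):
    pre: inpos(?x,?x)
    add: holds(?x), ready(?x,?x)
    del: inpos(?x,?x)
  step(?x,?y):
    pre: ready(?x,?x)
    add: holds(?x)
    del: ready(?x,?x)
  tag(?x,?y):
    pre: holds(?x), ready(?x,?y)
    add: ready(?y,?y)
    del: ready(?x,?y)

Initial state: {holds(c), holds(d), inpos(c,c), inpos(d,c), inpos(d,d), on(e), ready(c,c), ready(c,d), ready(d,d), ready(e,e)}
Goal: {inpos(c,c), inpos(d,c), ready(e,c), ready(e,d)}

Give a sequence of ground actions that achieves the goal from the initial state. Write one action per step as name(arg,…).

1. drop(c,e)  →  {holds(c), holds(d), inpos(c,c), inpos(d,c), inpos(d,d), on(e), ready(c,d), ready(c,e), ready(d,d), ready(e,c), ready(e,e)}
2. drop(d,e)  →  {holds(c), holds(d), inpos(c,c), inpos(d,c), inpos(d,d), on(e), ready(c,d), ready(c,e), ready(d,e), ready(e,c), ready(e,d), ready(e,e)}

drop(c,e); drop(d,e)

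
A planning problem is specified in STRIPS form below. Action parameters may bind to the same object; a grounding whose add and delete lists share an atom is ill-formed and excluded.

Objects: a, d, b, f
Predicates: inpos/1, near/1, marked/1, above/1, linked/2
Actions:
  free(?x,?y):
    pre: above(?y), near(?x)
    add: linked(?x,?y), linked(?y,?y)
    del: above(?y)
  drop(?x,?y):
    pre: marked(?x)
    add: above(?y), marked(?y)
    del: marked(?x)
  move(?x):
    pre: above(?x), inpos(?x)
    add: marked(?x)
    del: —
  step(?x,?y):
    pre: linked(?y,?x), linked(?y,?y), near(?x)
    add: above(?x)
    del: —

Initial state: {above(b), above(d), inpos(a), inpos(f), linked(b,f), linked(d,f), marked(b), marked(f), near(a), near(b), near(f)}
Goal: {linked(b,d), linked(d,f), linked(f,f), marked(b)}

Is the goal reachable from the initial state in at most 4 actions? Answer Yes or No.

Yes

1. free(b,d)  →  {above(b), inpos(a), inpos(f), linked(b,d), linked(b,f), linked(d,d), linked(d,f), marked(b), marked(f), near(a), near(b), near(f)}
2. step(f,d)  →  {above(b), above(f), inpos(a), inpos(f), linked(b,d), linked(b,f), linked(d,d), linked(d,f), marked(b), marked(f), near(a), near(b), near(f)}
3. free(a,f)  →  {above(b), inpos(a), inpos(f), linked(a,f), linked(b,d), linked(b,f), linked(d,d), linked(d,f), linked(f,f), marked(b), marked(f), near(a), near(b), near(f)}
optimal plan length = 3; 3 ≤ 4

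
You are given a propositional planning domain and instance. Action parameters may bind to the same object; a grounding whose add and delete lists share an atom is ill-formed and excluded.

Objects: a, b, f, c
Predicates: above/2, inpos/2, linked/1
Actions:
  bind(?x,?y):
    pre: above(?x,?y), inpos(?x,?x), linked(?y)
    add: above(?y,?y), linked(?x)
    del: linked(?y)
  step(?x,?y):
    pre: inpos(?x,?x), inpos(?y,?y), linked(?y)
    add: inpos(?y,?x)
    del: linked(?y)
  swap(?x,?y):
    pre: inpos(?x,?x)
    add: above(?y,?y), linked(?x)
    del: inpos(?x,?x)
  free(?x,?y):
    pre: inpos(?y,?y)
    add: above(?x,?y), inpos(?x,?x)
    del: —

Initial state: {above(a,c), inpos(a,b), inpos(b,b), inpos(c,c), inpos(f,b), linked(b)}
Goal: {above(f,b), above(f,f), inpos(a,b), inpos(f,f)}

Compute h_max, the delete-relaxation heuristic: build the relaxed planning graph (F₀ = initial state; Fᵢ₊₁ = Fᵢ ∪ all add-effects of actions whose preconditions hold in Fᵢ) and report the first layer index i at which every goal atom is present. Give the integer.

1

F0 = init (6 atoms)
F1 = F0 ∪ {above(a,a), above(a,b), above(b,b), above(b,c), above(c,b), above(c,c), above(f,b), above(f,c), above(f,f), inpos(a,a), inpos(b,c), inpos(f,f), linked(c)}  (19 atoms)
goal ⊆ F1  ⇒  h_max = 1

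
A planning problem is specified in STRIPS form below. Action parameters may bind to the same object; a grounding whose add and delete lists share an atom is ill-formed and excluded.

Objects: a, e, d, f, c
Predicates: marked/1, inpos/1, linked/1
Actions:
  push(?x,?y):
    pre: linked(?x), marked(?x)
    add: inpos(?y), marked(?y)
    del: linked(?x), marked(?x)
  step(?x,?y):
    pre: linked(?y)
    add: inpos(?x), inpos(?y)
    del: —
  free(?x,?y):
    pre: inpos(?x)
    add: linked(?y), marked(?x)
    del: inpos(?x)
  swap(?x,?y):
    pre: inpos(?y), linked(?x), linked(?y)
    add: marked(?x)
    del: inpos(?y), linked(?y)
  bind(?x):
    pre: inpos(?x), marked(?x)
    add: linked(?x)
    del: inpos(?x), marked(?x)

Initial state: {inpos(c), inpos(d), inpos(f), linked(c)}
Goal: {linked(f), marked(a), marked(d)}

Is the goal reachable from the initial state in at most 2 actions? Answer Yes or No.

No

1. step(a,c)  →  {inpos(a), inpos(c), inpos(d), inpos(f), linked(c)}
2. free(a,a)  →  {inpos(c), inpos(d), inpos(f), linked(a), linked(c), marked(a)}
3. free(d,f)  →  {inpos(c), inpos(f), linked(a), linked(c), linked(f), marked(a), marked(d)}
optimal plan length = 3; 3 > 2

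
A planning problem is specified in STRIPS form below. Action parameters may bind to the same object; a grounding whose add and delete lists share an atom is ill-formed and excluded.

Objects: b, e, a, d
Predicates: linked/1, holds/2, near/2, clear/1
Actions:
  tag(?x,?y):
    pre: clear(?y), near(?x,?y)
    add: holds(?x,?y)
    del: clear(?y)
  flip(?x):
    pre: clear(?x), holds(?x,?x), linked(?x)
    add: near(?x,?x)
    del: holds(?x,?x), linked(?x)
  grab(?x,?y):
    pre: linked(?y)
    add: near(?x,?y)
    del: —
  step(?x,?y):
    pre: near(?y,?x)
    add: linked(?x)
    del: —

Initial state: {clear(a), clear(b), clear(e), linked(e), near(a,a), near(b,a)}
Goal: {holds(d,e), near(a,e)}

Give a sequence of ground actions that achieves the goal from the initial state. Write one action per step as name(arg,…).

grab(a,e); grab(d,e); tag(d,e)

1. grab(a,e)  →  {clear(a), clear(b), clear(e), linked(e), near(a,a), near(a,e), near(b,a)}
2. grab(d,e)  →  {clear(a), clear(b), clear(e), linked(e), near(a,a), near(a,e), near(b,a), near(d,e)}
3. tag(d,e)  →  {clear(a), clear(b), holds(d,e), linked(e), near(a,a), near(a,e), near(b,a), near(d,e)}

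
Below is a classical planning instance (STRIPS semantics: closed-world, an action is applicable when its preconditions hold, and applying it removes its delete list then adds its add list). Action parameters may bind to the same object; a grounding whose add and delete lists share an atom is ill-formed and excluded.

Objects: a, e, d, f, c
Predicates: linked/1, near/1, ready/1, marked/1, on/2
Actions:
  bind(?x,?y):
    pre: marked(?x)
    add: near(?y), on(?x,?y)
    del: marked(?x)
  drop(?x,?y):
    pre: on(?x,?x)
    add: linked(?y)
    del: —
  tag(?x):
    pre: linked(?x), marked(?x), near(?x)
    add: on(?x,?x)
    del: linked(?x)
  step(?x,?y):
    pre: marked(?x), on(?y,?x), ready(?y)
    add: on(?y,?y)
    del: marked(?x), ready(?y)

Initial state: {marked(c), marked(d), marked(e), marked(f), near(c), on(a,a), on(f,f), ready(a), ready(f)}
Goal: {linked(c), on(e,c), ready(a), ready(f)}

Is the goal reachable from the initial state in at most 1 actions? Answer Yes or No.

No

1. bind(e,c)  →  {marked(c), marked(d), marked(f), near(c), on(a,a), on(e,c), on(f,f), ready(a), ready(f)}
2. drop(a,c)  →  {linked(c), marked(c), marked(d), marked(f), near(c), on(a,a), on(e,c), on(f,f), ready(a), ready(f)}
optimal plan length = 2; 2 > 1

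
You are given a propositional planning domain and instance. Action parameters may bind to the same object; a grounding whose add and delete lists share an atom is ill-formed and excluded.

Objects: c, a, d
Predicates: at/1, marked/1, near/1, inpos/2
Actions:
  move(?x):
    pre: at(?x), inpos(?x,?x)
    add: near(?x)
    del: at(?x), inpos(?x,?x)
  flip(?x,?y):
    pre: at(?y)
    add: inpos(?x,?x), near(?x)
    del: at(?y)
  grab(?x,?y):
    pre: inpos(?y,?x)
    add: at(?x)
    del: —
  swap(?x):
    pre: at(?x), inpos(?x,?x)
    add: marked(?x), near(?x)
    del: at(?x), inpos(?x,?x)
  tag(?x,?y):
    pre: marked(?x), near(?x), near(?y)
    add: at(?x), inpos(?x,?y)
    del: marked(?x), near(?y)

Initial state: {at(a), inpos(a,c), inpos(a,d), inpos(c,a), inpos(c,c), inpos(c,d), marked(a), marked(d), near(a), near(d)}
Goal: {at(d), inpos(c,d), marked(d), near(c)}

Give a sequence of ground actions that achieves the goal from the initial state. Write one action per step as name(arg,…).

flip(c,a); grab(d,c)

1. flip(c,a)  →  {inpos(a,c), inpos(a,d), inpos(c,a), inpos(c,c), inpos(c,d), marked(a), marked(d), near(a), near(c), near(d)}
2. grab(d,c)  →  {at(d), inpos(a,c), inpos(a,d), inpos(c,a), inpos(c,c), inpos(c,d), marked(a), marked(d), near(a), near(c), near(d)}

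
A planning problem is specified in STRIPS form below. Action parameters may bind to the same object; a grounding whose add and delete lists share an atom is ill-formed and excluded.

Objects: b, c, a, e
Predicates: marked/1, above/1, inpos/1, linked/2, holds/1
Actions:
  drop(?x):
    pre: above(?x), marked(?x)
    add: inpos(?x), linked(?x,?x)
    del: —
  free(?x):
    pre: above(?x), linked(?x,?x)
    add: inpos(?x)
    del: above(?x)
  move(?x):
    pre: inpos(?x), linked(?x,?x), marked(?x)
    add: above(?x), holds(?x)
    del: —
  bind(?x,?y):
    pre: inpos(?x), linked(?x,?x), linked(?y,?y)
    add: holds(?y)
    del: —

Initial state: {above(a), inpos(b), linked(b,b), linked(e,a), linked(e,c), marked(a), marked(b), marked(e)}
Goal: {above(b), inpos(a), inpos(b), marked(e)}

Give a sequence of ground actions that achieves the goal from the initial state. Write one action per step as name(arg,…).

drop(a); move(b)

1. drop(a)  →  {above(a), inpos(a), inpos(b), linked(a,a), linked(b,b), linked(e,a), linked(e,c), marked(a), marked(b), marked(e)}
2. move(b)  →  {above(a), above(b), holds(b), inpos(a), inpos(b), linked(a,a), linked(b,b), linked(e,a), linked(e,c), marked(a), marked(b), marked(e)}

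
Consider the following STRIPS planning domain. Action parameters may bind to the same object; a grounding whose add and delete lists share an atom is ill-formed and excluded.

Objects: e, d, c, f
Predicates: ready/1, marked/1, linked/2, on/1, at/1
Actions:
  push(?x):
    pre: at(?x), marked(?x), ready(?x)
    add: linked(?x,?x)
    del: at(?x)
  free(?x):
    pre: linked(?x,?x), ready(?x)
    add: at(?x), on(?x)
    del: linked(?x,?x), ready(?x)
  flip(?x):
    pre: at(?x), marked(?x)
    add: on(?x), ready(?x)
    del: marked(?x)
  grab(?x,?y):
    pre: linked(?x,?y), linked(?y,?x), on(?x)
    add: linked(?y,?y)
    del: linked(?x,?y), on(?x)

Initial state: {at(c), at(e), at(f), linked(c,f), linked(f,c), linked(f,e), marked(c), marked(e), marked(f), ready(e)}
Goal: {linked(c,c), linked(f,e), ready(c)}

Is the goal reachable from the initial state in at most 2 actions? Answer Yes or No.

1. flip(c)  →  {at(c), at(e), at(f), linked(c,f), linked(f,c), linked(f,e), marked(e), marked(f), on(c), ready(c), ready(e)}
2. flip(f)  →  {at(c), at(e), at(f), linked(c,f), linked(f,c), linked(f,e), marked(e), on(c), on(f), ready(c), ready(e), ready(f)}
3. grab(f,c)  →  {at(c), at(e), at(f), linked(c,c), linked(c,f), linked(f,e), marked(e), on(c), ready(c), ready(e), ready(f)}
optimal plan length = 3; 3 > 2

No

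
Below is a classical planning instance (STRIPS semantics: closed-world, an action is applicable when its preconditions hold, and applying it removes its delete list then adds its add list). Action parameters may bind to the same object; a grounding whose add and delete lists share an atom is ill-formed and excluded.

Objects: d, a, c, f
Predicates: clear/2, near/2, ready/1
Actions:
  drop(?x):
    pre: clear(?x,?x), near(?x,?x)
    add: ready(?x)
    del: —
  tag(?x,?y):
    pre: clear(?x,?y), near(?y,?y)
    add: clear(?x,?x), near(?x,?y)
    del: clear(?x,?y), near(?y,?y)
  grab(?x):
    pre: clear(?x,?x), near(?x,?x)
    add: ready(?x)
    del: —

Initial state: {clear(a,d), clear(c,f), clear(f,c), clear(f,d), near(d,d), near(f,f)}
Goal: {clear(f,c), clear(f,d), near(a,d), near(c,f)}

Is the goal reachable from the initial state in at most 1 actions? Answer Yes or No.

1. tag(a,d)  →  {clear(a,a), clear(c,f), clear(f,c), clear(f,d), near(a,d), near(f,f)}
2. tag(c,f)  →  {clear(a,a), clear(c,c), clear(f,c), clear(f,d), near(a,d), near(c,f)}
optimal plan length = 2; 2 > 1

No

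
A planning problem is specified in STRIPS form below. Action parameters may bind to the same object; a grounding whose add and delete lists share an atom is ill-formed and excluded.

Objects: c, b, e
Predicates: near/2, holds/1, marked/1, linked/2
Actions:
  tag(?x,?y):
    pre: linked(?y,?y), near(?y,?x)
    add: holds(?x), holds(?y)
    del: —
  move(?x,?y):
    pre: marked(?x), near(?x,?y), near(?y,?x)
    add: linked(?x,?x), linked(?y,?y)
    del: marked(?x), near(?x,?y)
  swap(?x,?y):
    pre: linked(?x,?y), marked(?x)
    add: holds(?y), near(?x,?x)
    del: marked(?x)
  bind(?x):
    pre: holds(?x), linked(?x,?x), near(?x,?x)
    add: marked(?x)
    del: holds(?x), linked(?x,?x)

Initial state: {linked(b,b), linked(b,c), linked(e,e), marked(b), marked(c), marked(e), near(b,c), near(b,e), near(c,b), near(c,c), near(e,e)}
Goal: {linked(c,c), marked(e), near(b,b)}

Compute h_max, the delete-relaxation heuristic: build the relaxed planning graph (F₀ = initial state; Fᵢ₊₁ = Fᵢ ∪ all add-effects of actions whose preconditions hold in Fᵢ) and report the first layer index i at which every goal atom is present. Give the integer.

F0 = init (11 atoms)
F1 = F0 ∪ {holds(b), holds(c), holds(e), linked(c,c), near(b,b)}  (16 atoms)
goal ⊆ F1  ⇒  h_max = 1

1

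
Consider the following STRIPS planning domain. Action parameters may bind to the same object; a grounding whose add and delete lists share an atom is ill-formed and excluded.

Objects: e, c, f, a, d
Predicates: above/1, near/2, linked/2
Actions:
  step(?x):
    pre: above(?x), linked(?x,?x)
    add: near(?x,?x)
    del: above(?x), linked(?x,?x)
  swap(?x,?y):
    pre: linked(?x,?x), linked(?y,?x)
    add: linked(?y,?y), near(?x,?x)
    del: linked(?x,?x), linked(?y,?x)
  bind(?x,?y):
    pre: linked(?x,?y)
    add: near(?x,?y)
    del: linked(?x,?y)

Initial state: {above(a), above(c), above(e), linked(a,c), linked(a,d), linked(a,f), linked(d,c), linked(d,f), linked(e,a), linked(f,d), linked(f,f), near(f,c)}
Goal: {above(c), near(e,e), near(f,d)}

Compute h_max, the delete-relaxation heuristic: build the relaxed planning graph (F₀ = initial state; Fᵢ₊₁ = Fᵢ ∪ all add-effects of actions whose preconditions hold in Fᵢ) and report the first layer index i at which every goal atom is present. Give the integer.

3

F0 = init (12 atoms)
F1 = F0 ∪ {linked(a,a), linked(d,d), near(a,c), near(a,d), near(a,f), near(d,c), near(d,f), near(e,a), near(f,d), near(f,f)}  (22 atoms)
F2 = F1 ∪ {linked(e,e), near(a,a), near(d,d)}  (25 atoms)
F3 = F2 ∪ {near(e,e)}  (26 atoms)
goal ⊆ F3  ⇒  h_max = 3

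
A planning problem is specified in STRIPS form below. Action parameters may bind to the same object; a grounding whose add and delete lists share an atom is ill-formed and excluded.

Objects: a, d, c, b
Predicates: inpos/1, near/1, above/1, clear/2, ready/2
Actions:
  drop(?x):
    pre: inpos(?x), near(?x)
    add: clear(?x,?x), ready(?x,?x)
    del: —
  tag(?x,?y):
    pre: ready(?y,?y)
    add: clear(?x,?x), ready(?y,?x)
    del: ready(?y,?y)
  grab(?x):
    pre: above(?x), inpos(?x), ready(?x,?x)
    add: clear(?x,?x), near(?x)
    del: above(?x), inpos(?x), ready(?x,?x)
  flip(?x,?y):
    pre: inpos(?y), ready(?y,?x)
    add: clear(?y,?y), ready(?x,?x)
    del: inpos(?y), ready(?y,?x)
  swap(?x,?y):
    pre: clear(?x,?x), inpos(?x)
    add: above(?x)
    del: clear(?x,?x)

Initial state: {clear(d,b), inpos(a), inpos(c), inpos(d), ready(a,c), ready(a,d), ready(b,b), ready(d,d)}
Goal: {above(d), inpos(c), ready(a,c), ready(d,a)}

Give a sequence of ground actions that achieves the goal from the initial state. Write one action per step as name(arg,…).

1. tag(a,d)  →  {clear(a,a), clear(d,b), inpos(a), inpos(c), inpos(d), ready(a,c), ready(a,d), ready(b,b), ready(d,a)}
2. tag(d,b)  →  {clear(a,a), clear(d,b), clear(d,d), inpos(a), inpos(c), inpos(d), ready(a,c), ready(a,d), ready(b,d), ready(d,a)}
3. swap(d,a)  →  {above(d), clear(a,a), clear(d,b), inpos(a), inpos(c), inpos(d), ready(a,c), ready(a,d), ready(b,d), ready(d,a)}

tag(a,d); tag(d,b); swap(d,a)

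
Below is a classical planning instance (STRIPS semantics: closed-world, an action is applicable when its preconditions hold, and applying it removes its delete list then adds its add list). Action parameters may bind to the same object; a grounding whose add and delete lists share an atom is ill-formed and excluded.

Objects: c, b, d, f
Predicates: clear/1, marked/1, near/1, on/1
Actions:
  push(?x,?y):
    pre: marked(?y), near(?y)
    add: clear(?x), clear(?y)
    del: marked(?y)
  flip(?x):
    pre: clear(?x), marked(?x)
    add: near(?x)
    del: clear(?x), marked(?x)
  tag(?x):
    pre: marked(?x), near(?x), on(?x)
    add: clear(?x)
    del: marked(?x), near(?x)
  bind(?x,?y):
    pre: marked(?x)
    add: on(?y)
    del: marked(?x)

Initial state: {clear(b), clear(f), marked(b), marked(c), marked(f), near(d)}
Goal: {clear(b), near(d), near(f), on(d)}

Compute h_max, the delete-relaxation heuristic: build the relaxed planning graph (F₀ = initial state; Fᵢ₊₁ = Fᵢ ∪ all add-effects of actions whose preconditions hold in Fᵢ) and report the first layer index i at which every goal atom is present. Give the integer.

1

F0 = init (6 atoms)
F1 = F0 ∪ {near(b), near(f), on(b), on(c), on(d), on(f)}  (12 atoms)
goal ⊆ F1  ⇒  h_max = 1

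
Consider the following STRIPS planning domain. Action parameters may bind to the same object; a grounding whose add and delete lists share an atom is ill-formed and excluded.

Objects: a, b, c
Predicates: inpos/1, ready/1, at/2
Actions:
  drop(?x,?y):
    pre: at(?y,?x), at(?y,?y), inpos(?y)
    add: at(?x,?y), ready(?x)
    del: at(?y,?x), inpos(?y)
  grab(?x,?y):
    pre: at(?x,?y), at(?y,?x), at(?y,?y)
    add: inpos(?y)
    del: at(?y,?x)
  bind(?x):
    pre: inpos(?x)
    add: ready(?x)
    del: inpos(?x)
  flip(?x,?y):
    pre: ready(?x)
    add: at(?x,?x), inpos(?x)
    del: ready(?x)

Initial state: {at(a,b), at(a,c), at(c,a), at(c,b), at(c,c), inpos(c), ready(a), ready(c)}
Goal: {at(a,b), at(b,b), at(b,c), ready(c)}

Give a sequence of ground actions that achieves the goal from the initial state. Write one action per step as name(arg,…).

drop(b,c); flip(b,a)

1. drop(b,c)  →  {at(a,b), at(a,c), at(b,c), at(c,a), at(c,c), ready(a), ready(b), ready(c)}
2. flip(b,a)  →  {at(a,b), at(a,c), at(b,b), at(b,c), at(c,a), at(c,c), inpos(b), ready(a), ready(c)}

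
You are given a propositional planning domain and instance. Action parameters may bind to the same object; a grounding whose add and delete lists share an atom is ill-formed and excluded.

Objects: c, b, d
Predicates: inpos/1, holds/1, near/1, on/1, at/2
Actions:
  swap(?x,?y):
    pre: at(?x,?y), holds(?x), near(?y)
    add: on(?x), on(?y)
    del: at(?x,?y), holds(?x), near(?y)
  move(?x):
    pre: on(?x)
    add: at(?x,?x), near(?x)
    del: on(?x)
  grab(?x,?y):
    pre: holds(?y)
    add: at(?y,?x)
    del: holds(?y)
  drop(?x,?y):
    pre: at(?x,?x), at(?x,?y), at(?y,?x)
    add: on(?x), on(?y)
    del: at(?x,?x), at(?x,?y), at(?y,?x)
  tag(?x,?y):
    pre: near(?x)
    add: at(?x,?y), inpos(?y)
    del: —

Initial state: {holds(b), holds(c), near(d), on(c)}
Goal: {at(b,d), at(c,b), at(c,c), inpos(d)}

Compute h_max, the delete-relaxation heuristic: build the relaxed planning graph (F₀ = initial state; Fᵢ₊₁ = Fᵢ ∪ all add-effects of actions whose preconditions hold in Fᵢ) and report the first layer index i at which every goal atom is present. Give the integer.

F0 = init (4 atoms)
F1 = F0 ∪ {at(b,b), at(b,c), at(b,d), at(c,b), at(c,c), at(c,d), at(d,b), at(d,c), at(d,d), inpos(b), inpos(c), inpos(d), near(c)}  (17 atoms)
goal ⊆ F1  ⇒  h_max = 1

1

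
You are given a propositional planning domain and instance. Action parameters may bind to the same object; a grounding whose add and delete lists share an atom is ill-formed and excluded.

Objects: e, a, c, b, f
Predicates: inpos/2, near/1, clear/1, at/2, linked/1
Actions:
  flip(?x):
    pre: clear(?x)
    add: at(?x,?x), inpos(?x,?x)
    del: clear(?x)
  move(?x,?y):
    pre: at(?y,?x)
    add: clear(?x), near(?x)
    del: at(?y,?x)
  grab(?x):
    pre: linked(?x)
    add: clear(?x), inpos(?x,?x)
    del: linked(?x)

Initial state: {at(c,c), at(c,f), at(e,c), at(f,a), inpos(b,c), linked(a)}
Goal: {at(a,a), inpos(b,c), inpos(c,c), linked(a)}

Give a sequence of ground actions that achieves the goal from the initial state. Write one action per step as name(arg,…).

move(a,f); flip(a); move(c,e); flip(c)

1. move(a,f)  →  {at(c,c), at(c,f), at(e,c), clear(a), inpos(b,c), linked(a), near(a)}
2. flip(a)  →  {at(a,a), at(c,c), at(c,f), at(e,c), inpos(a,a), inpos(b,c), linked(a), near(a)}
3. move(c,e)  →  {at(a,a), at(c,c), at(c,f), clear(c), inpos(a,a), inpos(b,c), linked(a), near(a), near(c)}
4. flip(c)  →  {at(a,a), at(c,c), at(c,f), inpos(a,a), inpos(b,c), inpos(c,c), linked(a), near(a), near(c)}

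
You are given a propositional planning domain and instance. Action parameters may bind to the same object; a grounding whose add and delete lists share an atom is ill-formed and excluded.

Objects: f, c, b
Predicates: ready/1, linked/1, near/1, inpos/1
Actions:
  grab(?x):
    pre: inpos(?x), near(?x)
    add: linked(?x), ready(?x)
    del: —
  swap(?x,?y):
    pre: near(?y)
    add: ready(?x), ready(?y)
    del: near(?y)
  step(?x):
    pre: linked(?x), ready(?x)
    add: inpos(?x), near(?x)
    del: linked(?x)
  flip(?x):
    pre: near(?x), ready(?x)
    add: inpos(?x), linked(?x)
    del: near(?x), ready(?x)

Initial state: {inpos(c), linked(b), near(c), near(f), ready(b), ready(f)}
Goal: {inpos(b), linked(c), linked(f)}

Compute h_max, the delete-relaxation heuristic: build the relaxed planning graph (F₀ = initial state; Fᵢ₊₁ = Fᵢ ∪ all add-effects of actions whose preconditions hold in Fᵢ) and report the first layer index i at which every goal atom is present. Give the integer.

1

F0 = init (6 atoms)
F1 = F0 ∪ {inpos(b), inpos(f), linked(c), linked(f), near(b), ready(c)}  (12 atoms)
goal ⊆ F1  ⇒  h_max = 1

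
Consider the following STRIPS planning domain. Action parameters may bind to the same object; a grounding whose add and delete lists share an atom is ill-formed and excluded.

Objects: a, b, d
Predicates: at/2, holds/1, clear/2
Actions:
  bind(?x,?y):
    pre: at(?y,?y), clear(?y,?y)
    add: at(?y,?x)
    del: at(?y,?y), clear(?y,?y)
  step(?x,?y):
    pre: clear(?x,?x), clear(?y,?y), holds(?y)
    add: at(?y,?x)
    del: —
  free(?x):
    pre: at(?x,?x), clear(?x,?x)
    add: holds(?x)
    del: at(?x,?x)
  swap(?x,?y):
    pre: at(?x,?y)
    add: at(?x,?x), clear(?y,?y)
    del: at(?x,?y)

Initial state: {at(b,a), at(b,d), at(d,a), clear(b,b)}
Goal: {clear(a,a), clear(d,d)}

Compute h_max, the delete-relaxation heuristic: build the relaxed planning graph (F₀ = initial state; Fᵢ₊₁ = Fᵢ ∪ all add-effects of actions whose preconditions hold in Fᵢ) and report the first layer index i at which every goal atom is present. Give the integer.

1

F0 = init (4 atoms)
F1 = F0 ∪ {at(b,b), at(d,d), clear(a,a), clear(d,d)}  (8 atoms)
goal ⊆ F1  ⇒  h_max = 1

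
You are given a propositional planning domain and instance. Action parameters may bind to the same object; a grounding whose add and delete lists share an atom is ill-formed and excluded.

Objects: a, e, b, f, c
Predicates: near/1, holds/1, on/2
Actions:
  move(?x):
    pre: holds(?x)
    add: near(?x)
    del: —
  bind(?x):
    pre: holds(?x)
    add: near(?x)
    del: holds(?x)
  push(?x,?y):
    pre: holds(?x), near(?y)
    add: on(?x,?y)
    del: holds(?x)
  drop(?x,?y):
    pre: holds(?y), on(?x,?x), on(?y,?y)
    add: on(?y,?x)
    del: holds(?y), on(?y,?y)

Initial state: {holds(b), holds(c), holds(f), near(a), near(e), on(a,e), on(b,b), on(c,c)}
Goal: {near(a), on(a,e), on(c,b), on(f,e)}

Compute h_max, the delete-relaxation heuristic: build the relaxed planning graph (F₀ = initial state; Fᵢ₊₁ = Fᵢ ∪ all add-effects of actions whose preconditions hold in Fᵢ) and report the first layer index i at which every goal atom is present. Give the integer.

F0 = init (8 atoms)
F1 = F0 ∪ {near(b), near(c), near(f), on(b,a), on(b,c), on(b,e), on(c,a), on(c,b), on(c,e), on(f,a), on(f,e)}  (19 atoms)
goal ⊆ F1  ⇒  h_max = 1

1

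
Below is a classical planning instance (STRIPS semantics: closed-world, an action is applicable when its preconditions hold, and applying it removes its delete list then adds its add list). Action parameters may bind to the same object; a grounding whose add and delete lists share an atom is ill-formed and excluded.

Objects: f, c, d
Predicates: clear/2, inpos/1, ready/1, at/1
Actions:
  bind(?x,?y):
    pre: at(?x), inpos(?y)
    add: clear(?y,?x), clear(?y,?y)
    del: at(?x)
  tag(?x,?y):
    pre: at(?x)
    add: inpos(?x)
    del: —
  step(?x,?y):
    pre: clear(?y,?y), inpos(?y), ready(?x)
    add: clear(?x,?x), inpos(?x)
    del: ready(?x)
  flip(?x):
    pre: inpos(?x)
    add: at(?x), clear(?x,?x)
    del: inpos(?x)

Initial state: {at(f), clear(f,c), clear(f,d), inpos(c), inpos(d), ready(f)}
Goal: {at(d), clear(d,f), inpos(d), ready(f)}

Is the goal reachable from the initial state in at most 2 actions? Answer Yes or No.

No

1. bind(f,d)  →  {clear(d,d), clear(d,f), clear(f,c), clear(f,d), inpos(c), inpos(d), ready(f)}
2. flip(d)  →  {at(d), clear(d,d), clear(d,f), clear(f,c), clear(f,d), inpos(c), ready(f)}
3. tag(d,f)  →  {at(d), clear(d,d), clear(d,f), clear(f,c), clear(f,d), inpos(c), inpos(d), ready(f)}
optimal plan length = 3; 3 > 2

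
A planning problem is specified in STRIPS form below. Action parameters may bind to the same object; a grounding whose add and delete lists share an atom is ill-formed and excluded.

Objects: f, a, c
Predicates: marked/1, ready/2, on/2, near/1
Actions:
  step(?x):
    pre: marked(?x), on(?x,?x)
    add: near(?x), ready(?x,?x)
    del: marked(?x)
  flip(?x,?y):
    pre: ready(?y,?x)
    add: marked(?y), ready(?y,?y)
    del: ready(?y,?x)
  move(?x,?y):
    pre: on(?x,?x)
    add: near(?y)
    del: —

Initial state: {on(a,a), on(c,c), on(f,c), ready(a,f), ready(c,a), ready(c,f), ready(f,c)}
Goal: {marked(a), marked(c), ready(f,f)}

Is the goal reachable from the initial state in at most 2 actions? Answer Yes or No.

1. flip(f,a)  →  {marked(a), on(a,a), on(c,c), on(f,c), ready(a,a), ready(c,a), ready(c,f), ready(f,c)}
2. flip(f,c)  →  {marked(a), marked(c), on(a,a), on(c,c), on(f,c), ready(a,a), ready(c,a), ready(c,c), ready(f,c)}
3. flip(c,f)  →  {marked(a), marked(c), marked(f), on(a,a), on(c,c), on(f,c), ready(a,a), ready(c,a), ready(c,c), ready(f,f)}
optimal plan length = 3; 3 > 2

No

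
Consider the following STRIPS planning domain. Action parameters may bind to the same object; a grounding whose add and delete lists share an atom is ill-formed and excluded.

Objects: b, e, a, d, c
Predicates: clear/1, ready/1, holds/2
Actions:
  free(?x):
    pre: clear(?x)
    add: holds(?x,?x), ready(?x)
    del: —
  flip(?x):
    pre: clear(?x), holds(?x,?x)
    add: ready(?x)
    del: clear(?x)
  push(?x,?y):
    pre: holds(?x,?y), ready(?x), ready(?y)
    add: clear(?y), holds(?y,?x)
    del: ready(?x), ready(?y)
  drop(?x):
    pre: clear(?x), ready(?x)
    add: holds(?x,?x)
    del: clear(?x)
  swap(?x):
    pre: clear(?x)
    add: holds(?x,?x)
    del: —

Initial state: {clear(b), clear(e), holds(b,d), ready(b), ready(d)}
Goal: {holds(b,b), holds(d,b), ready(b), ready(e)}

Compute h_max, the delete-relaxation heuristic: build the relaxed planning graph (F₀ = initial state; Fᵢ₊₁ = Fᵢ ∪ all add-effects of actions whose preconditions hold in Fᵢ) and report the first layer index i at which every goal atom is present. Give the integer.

F0 = init (5 atoms)
F1 = F0 ∪ {clear(d), holds(b,b), holds(d,b), holds(e,e), ready(e)}  (10 atoms)
goal ⊆ F1  ⇒  h_max = 1

1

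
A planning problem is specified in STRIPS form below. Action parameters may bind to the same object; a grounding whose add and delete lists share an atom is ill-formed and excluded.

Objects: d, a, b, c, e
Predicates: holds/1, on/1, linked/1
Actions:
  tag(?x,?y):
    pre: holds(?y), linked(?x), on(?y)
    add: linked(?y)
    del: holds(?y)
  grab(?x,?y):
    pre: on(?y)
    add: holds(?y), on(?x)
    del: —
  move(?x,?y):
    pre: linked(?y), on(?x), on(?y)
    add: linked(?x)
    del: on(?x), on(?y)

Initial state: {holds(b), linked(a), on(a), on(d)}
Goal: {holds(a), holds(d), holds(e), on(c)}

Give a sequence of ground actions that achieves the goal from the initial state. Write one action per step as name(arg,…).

grab(d,d); grab(e,a); grab(c,e)

1. grab(d,d)  →  {holds(b), holds(d), linked(a), on(a), on(d)}
2. grab(e,a)  →  {holds(a), holds(b), holds(d), linked(a), on(a), on(d), on(e)}
3. grab(c,e)  →  {holds(a), holds(b), holds(d), holds(e), linked(a), on(a), on(c), on(d), on(e)}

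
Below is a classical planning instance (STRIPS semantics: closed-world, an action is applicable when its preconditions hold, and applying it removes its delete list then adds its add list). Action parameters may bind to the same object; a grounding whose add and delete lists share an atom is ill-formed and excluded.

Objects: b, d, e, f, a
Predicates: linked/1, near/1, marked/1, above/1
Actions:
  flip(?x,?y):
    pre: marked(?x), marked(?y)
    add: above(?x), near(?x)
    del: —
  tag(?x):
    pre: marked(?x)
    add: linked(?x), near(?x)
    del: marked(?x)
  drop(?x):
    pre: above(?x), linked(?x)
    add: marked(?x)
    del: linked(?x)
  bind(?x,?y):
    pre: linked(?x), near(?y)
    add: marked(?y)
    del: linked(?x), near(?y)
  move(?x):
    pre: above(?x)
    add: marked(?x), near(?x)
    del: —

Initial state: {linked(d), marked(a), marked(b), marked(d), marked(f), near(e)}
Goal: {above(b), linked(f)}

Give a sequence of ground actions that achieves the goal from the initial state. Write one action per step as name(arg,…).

flip(b,b); tag(f)

1. flip(b,b)  →  {above(b), linked(d), marked(a), marked(b), marked(d), marked(f), near(b), near(e)}
2. tag(f)  →  {above(b), linked(d), linked(f), marked(a), marked(b), marked(d), near(b), near(e), near(f)}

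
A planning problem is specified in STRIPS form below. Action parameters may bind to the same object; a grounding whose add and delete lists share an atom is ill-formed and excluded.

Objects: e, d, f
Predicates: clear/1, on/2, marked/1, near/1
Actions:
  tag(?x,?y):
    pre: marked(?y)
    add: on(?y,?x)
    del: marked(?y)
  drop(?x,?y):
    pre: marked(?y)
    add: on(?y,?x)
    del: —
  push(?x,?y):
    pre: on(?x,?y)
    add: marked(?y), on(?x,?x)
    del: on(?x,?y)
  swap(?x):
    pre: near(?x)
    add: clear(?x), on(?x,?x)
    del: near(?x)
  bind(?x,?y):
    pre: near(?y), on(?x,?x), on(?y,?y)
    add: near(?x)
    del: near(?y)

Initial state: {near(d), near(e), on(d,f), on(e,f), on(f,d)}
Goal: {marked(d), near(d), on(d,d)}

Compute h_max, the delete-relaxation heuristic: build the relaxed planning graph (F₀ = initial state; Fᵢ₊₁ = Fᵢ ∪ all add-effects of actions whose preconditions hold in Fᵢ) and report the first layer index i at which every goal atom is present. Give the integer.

1

F0 = init (5 atoms)
F1 = F0 ∪ {clear(d), clear(e), marked(d), marked(f), on(d,d), on(e,e), on(f,f)}  (12 atoms)
goal ⊆ F1  ⇒  h_max = 1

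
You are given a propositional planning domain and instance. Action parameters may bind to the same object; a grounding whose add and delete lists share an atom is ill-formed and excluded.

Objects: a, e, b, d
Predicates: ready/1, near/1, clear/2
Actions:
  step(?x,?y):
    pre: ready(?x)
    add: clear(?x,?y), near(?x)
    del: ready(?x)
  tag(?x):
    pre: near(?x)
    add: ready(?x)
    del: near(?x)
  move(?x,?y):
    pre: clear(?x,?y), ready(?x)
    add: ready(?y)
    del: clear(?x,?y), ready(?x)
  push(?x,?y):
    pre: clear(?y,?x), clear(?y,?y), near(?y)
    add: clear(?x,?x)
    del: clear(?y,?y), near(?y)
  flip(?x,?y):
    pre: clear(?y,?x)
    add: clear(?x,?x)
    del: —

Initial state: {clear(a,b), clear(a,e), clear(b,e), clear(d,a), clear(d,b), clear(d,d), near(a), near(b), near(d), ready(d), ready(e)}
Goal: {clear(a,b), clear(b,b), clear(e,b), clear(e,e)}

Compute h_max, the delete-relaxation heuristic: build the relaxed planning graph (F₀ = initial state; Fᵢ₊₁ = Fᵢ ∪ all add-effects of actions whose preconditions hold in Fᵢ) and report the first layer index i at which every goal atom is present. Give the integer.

1

F0 = init (11 atoms)
F1 = F0 ∪ {clear(a,a), clear(b,b), clear(d,e), clear(e,a), clear(e,b), clear(e,d), clear(e,e), near(e), ready(a), ready(b)}  (21 atoms)
goal ⊆ F1  ⇒  h_max = 1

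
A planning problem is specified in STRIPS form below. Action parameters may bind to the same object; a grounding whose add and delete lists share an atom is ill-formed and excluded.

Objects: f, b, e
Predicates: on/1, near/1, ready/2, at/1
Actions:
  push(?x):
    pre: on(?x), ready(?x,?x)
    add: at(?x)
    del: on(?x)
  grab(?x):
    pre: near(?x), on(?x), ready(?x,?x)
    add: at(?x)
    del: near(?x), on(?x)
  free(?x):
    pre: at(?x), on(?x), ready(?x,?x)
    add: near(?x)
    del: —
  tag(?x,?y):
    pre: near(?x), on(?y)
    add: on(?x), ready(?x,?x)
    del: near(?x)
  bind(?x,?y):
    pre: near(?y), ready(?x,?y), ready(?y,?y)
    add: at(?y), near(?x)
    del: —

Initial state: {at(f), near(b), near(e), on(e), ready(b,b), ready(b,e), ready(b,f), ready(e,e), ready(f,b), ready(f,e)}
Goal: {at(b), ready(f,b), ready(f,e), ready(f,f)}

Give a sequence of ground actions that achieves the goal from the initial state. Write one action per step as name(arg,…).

bind(f,b); tag(f,e)

1. bind(f,b)  →  {at(b), at(f), near(b), near(e), near(f), on(e), ready(b,b), ready(b,e), ready(b,f), ready(e,e), ready(f,b), ready(f,e)}
2. tag(f,e)  →  {at(b), at(f), near(b), near(e), on(e), on(f), ready(b,b), ready(b,e), ready(b,f), ready(e,e), ready(f,b), ready(f,e), ready(f,f)}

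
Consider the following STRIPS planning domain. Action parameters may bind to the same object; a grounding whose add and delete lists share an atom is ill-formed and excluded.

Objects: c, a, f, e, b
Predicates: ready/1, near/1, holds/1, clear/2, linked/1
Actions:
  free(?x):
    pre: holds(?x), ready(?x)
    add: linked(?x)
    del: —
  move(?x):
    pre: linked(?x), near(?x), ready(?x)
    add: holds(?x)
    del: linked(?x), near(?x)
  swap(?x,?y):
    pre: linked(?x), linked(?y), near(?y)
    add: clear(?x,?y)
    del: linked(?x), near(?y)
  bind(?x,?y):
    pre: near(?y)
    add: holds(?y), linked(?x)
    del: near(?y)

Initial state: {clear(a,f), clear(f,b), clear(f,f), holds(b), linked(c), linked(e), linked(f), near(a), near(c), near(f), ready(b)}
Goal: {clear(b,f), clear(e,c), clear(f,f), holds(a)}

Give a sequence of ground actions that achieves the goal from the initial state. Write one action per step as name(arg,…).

swap(e,c); bind(b,a); swap(b,f)

1. swap(e,c)  →  {clear(a,f), clear(e,c), clear(f,b), clear(f,f), holds(b), linked(c), linked(f), near(a), near(f), ready(b)}
2. bind(b,a)  →  {clear(a,f), clear(e,c), clear(f,b), clear(f,f), holds(a), holds(b), linked(b), linked(c), linked(f), near(f), ready(b)}
3. swap(b,f)  →  {clear(a,f), clear(b,f), clear(e,c), clear(f,b), clear(f,f), holds(a), holds(b), linked(c), linked(f), ready(b)}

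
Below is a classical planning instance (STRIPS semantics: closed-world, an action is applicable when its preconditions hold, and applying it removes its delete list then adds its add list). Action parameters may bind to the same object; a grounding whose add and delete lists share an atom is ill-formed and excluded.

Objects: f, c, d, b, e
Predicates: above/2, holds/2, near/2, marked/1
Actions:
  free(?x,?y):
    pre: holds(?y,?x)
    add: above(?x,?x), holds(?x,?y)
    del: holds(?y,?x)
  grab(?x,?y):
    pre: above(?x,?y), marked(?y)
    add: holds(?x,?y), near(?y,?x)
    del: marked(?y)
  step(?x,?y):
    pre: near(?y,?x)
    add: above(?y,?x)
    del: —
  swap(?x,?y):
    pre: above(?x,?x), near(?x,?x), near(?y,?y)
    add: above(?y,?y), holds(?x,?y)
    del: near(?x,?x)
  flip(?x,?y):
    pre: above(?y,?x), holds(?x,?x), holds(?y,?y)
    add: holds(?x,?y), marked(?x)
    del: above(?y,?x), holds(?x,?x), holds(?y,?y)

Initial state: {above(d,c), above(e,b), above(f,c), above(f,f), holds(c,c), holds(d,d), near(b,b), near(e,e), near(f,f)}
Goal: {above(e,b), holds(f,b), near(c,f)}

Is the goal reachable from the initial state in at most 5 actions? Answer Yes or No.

1. swap(f,b)  →  {above(b,b), above(d,c), above(e,b), above(f,c), above(f,f), holds(c,c), holds(d,d), holds(f,b), near(b,b), near(e,e)}
2. flip(c,d)  →  {above(b,b), above(e,b), above(f,c), above(f,f), holds(c,d), holds(f,b), marked(c), near(b,b), near(e,e)}
3. grab(f,c)  →  {above(b,b), above(e,b), above(f,c), above(f,f), holds(c,d), holds(f,b), holds(f,c), near(b,b), near(c,f), near(e,e)}
optimal plan length = 3; 3 ≤ 5

Yes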